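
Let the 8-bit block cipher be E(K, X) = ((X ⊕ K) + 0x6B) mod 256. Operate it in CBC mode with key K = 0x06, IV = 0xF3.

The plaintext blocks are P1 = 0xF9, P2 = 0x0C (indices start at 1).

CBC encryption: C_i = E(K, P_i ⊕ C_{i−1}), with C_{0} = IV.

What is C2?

C1: P1 ⊕ 0xF3 = 0x0A; E(K, 0x0A) = 0x77.
C2: P2 ⊕ 0x77 = 0x7B; E(K, 0x7B) = 0xE8.

C2 = 0xE8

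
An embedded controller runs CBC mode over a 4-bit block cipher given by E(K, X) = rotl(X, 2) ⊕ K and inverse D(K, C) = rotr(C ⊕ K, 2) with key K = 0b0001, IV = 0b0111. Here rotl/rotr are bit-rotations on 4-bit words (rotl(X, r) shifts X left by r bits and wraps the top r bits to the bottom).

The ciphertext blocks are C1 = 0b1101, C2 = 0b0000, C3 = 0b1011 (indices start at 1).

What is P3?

CBC decryption: P_i = D(K, C_i) ⊕ C_{i−1}, with C_{0} = IV.
P3: D(K, 0b1011) = 0b1010; 0b1010 ⊕ 0b0000 = 0b1010.

P3 = 0b1010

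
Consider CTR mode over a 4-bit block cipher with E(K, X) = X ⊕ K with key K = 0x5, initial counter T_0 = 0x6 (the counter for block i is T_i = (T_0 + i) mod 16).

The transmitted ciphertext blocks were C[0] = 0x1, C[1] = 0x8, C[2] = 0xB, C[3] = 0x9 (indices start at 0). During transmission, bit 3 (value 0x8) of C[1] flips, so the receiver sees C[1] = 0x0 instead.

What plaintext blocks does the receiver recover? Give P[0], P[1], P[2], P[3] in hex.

P[0] = 0x2, P[1] = 0x2, P[2] = 0x6, P[3] = 0x5

CTR decryption: S_i = E(K, T_i) where T_i is the counter for block i; P_i = C_i ⊕ S_i.
Only C[1] changed, to 0x0. In CTR, a change in C_i flips the same bit in P_i only; the keystream is unaffected. Decrypting the received ciphertext:
P[0]: T = 0x6, S = E(K, T) = 0x3; 0x1 ⊕ 0x3 = 0x2.
P[1]: T = 0x7, S = E(K, T) = 0x2; 0x0 ⊕ 0x2 = 0x2.
P[2]: T = 0x8, S = E(K, T) = 0xD; 0xB ⊕ 0xD = 0x6.
P[3]: T = 0x9, S = E(K, T) = 0xC; 0x9 ⊕ 0xC = 0x5.
Blocks that differ from the original plaintext: P[1].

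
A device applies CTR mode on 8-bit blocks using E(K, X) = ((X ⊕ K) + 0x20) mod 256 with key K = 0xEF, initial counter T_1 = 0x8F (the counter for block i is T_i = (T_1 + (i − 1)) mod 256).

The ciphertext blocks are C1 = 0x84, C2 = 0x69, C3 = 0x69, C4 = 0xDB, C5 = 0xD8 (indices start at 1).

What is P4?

P4 = 0x46

CTR decryption: S_i = E(K, T_i) where T_i is the counter for block i; P_i = C_i ⊕ S_i.
P4: T = 0x92, S = E(K, T) = 0x9D; 0xDB ⊕ 0x9D = 0x46.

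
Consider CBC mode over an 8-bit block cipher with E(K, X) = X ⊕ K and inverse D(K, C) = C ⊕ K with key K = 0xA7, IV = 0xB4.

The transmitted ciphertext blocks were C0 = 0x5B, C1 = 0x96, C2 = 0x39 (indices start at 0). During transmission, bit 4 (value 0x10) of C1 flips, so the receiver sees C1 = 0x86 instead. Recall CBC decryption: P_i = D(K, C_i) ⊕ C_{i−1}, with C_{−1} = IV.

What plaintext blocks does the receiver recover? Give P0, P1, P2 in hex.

P0 = 0x48, P1 = 0x7A, P2 = 0x18

Only C1 changed, to 0x86. In CBC, a change in C_i garbles P_i and flips the same bit in P_{i+1}. Decrypting the received ciphertext:
P0: D(K, 0x5B) = 0xFC; 0xFC ⊕ 0xB4 = 0x48.
P1: D(K, 0x86) = 0x21; 0x21 ⊕ 0x5B = 0x7A.
P2: D(K, 0x39) = 0x9E; 0x9E ⊕ 0x86 = 0x18.
Blocks that differ from the original plaintext: P1, P2.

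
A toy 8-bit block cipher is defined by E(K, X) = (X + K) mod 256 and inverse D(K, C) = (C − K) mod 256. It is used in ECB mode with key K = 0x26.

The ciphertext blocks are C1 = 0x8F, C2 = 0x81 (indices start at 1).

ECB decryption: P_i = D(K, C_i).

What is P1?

P1 = 0x69

P1: D(K, 0x8F) = 0x69.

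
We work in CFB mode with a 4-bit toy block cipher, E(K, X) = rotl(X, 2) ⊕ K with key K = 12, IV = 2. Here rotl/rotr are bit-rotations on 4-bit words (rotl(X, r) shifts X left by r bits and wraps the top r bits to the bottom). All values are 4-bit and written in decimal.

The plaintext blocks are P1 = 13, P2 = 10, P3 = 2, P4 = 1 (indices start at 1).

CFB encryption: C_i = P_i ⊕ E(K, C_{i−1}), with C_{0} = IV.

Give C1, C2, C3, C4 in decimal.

C1: E(K, 2) = 4; 13 ⊕ 4 = 9.
C2: E(K, 9) = 10; 10 ⊕ 10 = 0.
C3: E(K, 0) = 12; 2 ⊕ 12 = 14.
C4: E(K, 14) = 7; 1 ⊕ 7 = 6.

C1 = 9, C2 = 0, C3 = 14, C4 = 6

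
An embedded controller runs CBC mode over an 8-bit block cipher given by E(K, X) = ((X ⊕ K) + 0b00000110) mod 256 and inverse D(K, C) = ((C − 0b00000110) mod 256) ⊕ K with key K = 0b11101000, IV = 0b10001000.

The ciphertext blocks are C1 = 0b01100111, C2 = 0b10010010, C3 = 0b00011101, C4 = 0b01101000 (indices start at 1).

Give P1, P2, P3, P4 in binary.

CBC decryption: P_i = D(K, C_i) ⊕ C_{i−1}, with C_{0} = IV.
P1: D(K, 0b01100111) = 0b10001001; 0b10001001 ⊕ 0b10001000 = 0b00000001.
P2: D(K, 0b10010010) = 0b01100100; 0b01100100 ⊕ 0b01100111 = 0b00000011.
P3: D(K, 0b00011101) = 0b11111111; 0b11111111 ⊕ 0b10010010 = 0b01101101.
P4: D(K, 0b01101000) = 0b10001010; 0b10001010 ⊕ 0b00011101 = 0b10010111.

P1 = 0b00000001, P2 = 0b00000011, P3 = 0b01101101, P4 = 0b10010111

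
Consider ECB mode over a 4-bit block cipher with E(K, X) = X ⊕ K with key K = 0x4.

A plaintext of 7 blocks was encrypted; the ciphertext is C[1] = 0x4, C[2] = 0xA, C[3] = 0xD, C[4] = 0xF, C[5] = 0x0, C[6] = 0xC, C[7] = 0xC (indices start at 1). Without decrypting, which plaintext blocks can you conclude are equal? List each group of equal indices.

ECB encrypts each block independently with the same key, so equal ciphertext blocks imply equal plaintext blocks.
C[6] = C[7] = 0xC, so P[6] = P[7].

P[6] = P[7]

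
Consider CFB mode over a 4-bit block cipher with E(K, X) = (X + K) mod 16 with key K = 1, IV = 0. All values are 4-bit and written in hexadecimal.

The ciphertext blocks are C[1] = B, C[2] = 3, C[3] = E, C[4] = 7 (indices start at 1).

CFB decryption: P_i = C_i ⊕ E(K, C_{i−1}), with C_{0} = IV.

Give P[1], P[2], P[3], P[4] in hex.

P[1] = A, P[2] = F, P[3] = A, P[4] = 8

P[1]: E(K, 0) = 1; B ⊕ 1 = A.
P[2]: E(K, B) = C; 3 ⊕ C = F.
P[3]: E(K, 3) = 4; E ⊕ 4 = A.
P[4]: E(K, E) = F; 7 ⊕ F = 8.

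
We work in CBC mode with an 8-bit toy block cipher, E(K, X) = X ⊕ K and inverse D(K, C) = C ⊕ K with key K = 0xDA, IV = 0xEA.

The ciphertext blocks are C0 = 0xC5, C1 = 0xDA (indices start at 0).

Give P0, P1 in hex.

P0 = 0xF5, P1 = 0xC5

CBC decryption: P_i = D(K, C_i) ⊕ C_{i−1}, with C_{−1} = IV.
P0: D(K, 0xC5) = 0x1F; 0x1F ⊕ 0xEA = 0xF5.
P1: D(K, 0xDA) = 0x00; 0x00 ⊕ 0xC5 = 0xC5.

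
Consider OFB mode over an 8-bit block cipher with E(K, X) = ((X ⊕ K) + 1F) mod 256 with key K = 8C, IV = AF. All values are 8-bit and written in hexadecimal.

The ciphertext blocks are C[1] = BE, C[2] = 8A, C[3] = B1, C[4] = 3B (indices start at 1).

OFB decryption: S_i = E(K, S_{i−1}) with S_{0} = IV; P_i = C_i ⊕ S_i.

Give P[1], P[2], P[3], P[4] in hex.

P[1]: S = E(K, AF) = 42; BE ⊕ 42 = FC.
P[2]: S = E(K, 42) = ED; 8A ⊕ ED = 67.
P[3]: S = E(K, ED) = 80; B1 ⊕ 80 = 31.
P[4]: S = E(K, 80) = 2B; 3B ⊕ 2B = 10.

P[1] = FC, P[2] = 67, P[3] = 31, P[4] = 10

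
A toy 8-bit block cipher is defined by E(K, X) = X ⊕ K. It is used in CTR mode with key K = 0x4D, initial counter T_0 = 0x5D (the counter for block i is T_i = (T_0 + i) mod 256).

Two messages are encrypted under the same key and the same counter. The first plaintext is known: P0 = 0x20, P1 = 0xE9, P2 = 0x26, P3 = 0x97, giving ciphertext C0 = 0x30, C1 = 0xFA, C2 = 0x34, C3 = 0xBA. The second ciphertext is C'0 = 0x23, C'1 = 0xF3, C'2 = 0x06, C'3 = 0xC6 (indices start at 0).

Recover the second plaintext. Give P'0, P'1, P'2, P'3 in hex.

In CTR with a reused counter, both messages share the same keystream S_i, so C_i ⊕ C'_i = P_i ⊕ P'_i and thus P'_i = P_i ⊕ C_i ⊕ C'_i.
P'0: 0x20 ⊕ 0x30 ⊕ 0x23 = 0x33.
P'1: 0xE9 ⊕ 0xFA ⊕ 0xF3 = 0xE0.
P'2: 0x26 ⊕ 0x34 ⊕ 0x06 = 0x14.
P'3: 0x97 ⊕ 0xBA ⊕ 0xC6 = 0xEB.

P'0 = 0x33, P'1 = 0xE0, P'2 = 0x14, P'3 = 0xEB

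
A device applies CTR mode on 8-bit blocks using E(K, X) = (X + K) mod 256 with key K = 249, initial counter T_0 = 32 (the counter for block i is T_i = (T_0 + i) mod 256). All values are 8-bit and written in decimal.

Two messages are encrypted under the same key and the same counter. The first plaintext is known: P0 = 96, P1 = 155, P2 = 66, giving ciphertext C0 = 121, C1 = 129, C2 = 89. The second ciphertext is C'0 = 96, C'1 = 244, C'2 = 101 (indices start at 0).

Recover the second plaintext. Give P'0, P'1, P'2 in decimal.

In CTR with a reused counter, both messages share the same keystream S_i, so C_i ⊕ C'_i = P_i ⊕ P'_i and thus P'_i = P_i ⊕ C_i ⊕ C'_i.
P'0: 96 ⊕ 121 ⊕ 96 = 121.
P'1: 155 ⊕ 129 ⊕ 244 = 238.
P'2: 66 ⊕ 89 ⊕ 101 = 126.

P'0 = 121, P'1 = 238, P'2 = 126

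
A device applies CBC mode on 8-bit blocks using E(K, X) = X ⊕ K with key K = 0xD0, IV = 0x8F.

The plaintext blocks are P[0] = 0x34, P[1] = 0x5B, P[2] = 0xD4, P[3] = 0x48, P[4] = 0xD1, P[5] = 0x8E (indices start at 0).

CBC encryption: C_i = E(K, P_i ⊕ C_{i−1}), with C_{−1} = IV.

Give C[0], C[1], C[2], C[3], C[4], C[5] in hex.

C[0]: P[0] ⊕ 0x8F = 0xBB; E(K, 0xBB) = 0x6B.
C[1]: P[1] ⊕ 0x6B = 0x30; E(K, 0x30) = 0xE0.
C[2]: P[2] ⊕ 0xE0 = 0x34; E(K, 0x34) = 0xE4.
C[3]: P[3] ⊕ 0xE4 = 0xAC; E(K, 0xAC) = 0x7C.
C[4]: P[4] ⊕ 0x7C = 0xAD; E(K, 0xAD) = 0x7D.
C[5]: P[5] ⊕ 0x7D = 0xF3; E(K, 0xF3) = 0x23.

C[0] = 0x6B, C[1] = 0xE0, C[2] = 0xE4, C[3] = 0x7C, C[4] = 0x7D, C[5] = 0x23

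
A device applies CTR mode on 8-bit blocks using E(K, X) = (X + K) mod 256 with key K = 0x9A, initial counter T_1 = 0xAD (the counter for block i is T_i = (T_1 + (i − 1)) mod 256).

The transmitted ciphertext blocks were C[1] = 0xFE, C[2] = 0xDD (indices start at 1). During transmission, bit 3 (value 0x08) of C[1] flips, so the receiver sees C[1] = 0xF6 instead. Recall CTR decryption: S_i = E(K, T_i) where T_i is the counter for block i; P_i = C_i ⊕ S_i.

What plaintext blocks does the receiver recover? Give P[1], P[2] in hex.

Only C[1] changed, to 0xF6. In CTR, a change in C_i flips the same bit in P_i only; the keystream is unaffected. Decrypting the received ciphertext:
P[1]: T = 0xAD, S = E(K, T) = 0x47; 0xF6 ⊕ 0x47 = 0xB1.
P[2]: T = 0xAE, S = E(K, T) = 0x48; 0xDD ⊕ 0x48 = 0x95.
Blocks that differ from the original plaintext: P[1].

P[1] = 0xB1, P[2] = 0x95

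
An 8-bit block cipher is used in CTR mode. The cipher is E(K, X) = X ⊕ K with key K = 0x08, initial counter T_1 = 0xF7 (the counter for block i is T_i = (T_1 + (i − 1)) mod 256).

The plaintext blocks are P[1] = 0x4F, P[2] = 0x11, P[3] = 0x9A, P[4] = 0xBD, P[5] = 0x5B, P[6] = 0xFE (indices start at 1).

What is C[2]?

C[2] = 0xE1

CTR encryption: S_i = E(K, T_i) where T_i is the counter for block i; C_i = P_i ⊕ S_i.
C[1]: T = 0xF7, S = E(K, T) = 0xFF; 0x4F ⊕ 0xFF = 0xB0.
C[2]: T = 0xF8, S = E(K, T) = 0xF0; 0x11 ⊕ 0xF0 = 0xE1.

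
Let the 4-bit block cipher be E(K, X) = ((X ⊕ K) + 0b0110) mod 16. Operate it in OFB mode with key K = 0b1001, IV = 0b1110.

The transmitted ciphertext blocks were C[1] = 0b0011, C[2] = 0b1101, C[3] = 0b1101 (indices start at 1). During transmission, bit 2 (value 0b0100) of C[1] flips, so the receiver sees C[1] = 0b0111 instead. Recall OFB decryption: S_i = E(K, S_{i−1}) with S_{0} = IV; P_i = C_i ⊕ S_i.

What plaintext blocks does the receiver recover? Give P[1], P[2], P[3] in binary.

P[1] = 0b1010, P[2] = 0b0111, P[3] = 0b0100

Only C[1] changed, to 0b0111. In OFB, a change in C_i flips the same bit in P_i only; the keystream is unaffected. Decrypting the received ciphertext:
P[1]: S = E(K, 0b1110) = 0b1101; 0b0111 ⊕ 0b1101 = 0b1010.
P[2]: S = E(K, 0b1101) = 0b1010; 0b1101 ⊕ 0b1010 = 0b0111.
P[3]: S = E(K, 0b1010) = 0b1001; 0b1101 ⊕ 0b1001 = 0b0100.
Blocks that differ from the original plaintext: P[1].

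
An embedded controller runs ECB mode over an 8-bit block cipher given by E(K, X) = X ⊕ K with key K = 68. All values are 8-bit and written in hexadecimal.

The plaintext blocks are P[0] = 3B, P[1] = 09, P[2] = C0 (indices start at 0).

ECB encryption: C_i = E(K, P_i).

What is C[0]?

C[0]: E(K, 3B) = 53.

C[0] = 53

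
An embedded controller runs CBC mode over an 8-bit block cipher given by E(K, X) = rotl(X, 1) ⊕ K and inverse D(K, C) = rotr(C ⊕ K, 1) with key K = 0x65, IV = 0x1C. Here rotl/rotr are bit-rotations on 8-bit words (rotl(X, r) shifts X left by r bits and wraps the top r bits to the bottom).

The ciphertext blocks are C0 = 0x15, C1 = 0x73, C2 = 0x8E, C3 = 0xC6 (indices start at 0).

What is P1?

P1 = 0x1E

CBC decryption: P_i = D(K, C_i) ⊕ C_{i−1}, with C_{−1} = IV.
P1: D(K, 0x73) = 0x0B; 0x0B ⊕ 0x15 = 0x1E.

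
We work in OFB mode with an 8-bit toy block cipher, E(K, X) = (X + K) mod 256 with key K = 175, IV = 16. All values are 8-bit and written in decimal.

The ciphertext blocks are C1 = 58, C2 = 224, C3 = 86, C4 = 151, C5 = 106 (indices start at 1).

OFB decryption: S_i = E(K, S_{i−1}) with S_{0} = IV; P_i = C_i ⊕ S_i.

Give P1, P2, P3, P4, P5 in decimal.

P1 = 133, P2 = 142, P3 = 75, P4 = 91, P5 = 17

P1: S = E(K, 16) = 191; 58 ⊕ 191 = 133.
P2: S = E(K, 191) = 110; 224 ⊕ 110 = 142.
P3: S = E(K, 110) = 29; 86 ⊕ 29 = 75.
P4: S = E(K, 29) = 204; 151 ⊕ 204 = 91.
P5: S = E(K, 204) = 123; 106 ⊕ 123 = 17.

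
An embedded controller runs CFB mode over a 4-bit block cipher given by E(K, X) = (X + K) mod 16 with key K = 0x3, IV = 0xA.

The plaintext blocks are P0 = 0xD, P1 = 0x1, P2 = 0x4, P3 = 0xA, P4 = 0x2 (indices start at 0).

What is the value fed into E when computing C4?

CFB encryption: C_i = P_i ⊕ E(K, C_{i−1}), with C_{−1} = IV.
C0: E(K, 0xA) = 0xD; 0xD ⊕ 0xD = 0x0.
C1: E(K, 0x0) = 0x3; 0x1 ⊕ 0x3 = 0x2.
C2: E(K, 0x2) = 0x5; 0x4 ⊕ 0x5 = 0x1.
C3: E(K, 0x1) = 0x4; 0xA ⊕ 0x4 = 0xE.
C4: E(K, 0xE) = 0x1; 0x2 ⊕ 0x1 = 0x3.
So the input to E for block 4 is 0xE.

0xE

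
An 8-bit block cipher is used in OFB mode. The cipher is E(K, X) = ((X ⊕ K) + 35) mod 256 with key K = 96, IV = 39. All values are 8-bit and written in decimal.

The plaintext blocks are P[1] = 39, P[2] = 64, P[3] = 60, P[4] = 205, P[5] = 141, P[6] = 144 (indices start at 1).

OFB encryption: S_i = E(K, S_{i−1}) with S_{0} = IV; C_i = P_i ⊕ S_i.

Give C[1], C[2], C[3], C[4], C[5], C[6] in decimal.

C[1] = 77, C[2] = 109, C[3] = 76, C[4] = 254, C[5] = 251, C[6] = 169

C[1]: S = E(K, 39) = 106; 39 ⊕ 106 = 77.
C[2]: S = E(K, 106) = 45; 64 ⊕ 45 = 109.
C[3]: S = E(K, 45) = 112; 60 ⊕ 112 = 76.
C[4]: S = E(K, 112) = 51; 205 ⊕ 51 = 254.
C[5]: S = E(K, 51) = 118; 141 ⊕ 118 = 251.
C[6]: S = E(K, 118) = 57; 144 ⊕ 57 = 169.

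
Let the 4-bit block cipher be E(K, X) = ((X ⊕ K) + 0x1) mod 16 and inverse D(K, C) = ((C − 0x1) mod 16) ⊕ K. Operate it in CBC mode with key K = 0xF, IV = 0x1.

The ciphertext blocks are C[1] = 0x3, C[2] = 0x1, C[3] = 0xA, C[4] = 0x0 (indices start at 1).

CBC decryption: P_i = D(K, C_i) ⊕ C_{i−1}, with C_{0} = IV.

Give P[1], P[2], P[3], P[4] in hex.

P[1] = 0xC, P[2] = 0xC, P[3] = 0x7, P[4] = 0xA

P[1]: D(K, 0x3) = 0xD; 0xD ⊕ 0x1 = 0xC.
P[2]: D(K, 0x1) = 0xF; 0xF ⊕ 0x3 = 0xC.
P[3]: D(K, 0xA) = 0x6; 0x6 ⊕ 0x1 = 0x7.
P[4]: D(K, 0x0) = 0x0; 0x0 ⊕ 0xA = 0xA.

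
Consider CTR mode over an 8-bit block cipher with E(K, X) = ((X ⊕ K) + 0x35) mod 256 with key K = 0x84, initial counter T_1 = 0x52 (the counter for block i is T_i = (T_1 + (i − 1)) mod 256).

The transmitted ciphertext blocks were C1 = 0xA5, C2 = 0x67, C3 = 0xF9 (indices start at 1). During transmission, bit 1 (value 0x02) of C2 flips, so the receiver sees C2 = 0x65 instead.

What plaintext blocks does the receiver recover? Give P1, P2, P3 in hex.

P1 = 0xAE, P2 = 0x69, P3 = 0xFC

CTR decryption: S_i = E(K, T_i) where T_i is the counter for block i; P_i = C_i ⊕ S_i.
Only C2 changed, to 0x65. In CTR, a change in C_i flips the same bit in P_i only; the keystream is unaffected. Decrypting the received ciphertext:
P1: T = 0x52, S = E(K, T) = 0x0B; 0xA5 ⊕ 0x0B = 0xAE.
P2: T = 0x53, S = E(K, T) = 0x0C; 0x65 ⊕ 0x0C = 0x69.
P3: T = 0x54, S = E(K, T) = 0x05; 0xF9 ⊕ 0x05 = 0xFC.
Blocks that differ from the original plaintext: P2.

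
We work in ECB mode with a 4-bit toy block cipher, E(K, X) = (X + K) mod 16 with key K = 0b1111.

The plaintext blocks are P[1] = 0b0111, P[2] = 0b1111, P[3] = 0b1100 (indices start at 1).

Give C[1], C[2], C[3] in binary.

ECB encryption: C_i = E(K, P_i).
C[1]: E(K, 0b0111) = 0b0110.
C[2]: E(K, 0b1111) = 0b1110.
C[3]: E(K, 0b1100) = 0b1011.

C[1] = 0b0110, C[2] = 0b1110, C[3] = 0b1011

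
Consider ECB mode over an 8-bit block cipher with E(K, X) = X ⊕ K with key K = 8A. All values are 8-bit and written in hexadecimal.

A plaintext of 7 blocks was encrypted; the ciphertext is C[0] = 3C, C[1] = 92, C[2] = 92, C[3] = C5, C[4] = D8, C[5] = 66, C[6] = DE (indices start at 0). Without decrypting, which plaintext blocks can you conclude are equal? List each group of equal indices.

ECB encrypts each block independently with the same key, so equal ciphertext blocks imply equal plaintext blocks.
C[1] = C[2] = 92, so P[1] = P[2].

P[1] = P[2]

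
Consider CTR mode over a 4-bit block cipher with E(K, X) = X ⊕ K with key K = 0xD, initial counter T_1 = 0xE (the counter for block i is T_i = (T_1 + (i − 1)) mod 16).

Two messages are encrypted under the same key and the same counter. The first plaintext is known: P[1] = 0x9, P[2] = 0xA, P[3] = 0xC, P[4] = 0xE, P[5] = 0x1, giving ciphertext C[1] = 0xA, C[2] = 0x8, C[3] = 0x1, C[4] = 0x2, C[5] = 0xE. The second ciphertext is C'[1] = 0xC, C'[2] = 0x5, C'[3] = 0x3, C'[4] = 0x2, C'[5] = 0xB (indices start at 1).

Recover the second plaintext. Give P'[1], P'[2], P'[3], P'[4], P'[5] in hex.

P'[1] = 0xF, P'[2] = 0x7, P'[3] = 0xE, P'[4] = 0xE, P'[5] = 0x4

In CTR with a reused counter, both messages share the same keystream S_i, so C_i ⊕ C'_i = P_i ⊕ P'_i and thus P'_i = P_i ⊕ C_i ⊕ C'_i.
P'[1]: 0x9 ⊕ 0xA ⊕ 0xC = 0xF.
P'[2]: 0xA ⊕ 0x8 ⊕ 0x5 = 0x7.
P'[3]: 0xC ⊕ 0x1 ⊕ 0x3 = 0xE.
P'[4]: 0xE ⊕ 0x2 ⊕ 0x2 = 0xE.
P'[5]: 0x1 ⊕ 0xE ⊕ 0xB = 0x4.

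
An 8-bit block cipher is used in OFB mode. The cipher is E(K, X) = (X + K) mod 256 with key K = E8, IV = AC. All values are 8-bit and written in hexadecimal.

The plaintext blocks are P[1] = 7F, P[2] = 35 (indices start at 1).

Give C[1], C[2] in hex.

OFB encryption: S_i = E(K, S_{i−1}) with S_{0} = IV; C_i = P_i ⊕ S_i.
C[1]: S = E(K, AC) = 94; 7F ⊕ 94 = EB.
C[2]: S = E(K, 94) = 7C; 35 ⊕ 7C = 49.

C[1] = EB, C[2] = 49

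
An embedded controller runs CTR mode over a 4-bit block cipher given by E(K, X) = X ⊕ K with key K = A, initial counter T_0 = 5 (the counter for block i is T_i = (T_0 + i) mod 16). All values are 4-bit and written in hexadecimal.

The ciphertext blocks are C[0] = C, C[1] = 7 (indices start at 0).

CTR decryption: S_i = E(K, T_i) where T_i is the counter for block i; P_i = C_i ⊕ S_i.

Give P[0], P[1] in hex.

P[0]: T = 5, S = E(K, T) = F; C ⊕ F = 3.
P[1]: T = 6, S = E(K, T) = C; 7 ⊕ C = B.

P[0] = 3, P[1] = B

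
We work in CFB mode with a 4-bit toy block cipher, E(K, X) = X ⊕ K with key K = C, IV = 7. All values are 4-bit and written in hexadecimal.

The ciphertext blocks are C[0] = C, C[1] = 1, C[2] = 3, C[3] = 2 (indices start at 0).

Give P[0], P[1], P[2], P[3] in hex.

CFB decryption: P_i = C_i ⊕ E(K, C_{i−1}), with C_{−1} = IV.
P[0]: E(K, 7) = B; C ⊕ B = 7.
P[1]: E(K, C) = 0; 1 ⊕ 0 = 1.
P[2]: E(K, 1) = D; 3 ⊕ D = E.
P[3]: E(K, 3) = F; 2 ⊕ F = D.

P[0] = 7, P[1] = 1, P[2] = E, P[3] = D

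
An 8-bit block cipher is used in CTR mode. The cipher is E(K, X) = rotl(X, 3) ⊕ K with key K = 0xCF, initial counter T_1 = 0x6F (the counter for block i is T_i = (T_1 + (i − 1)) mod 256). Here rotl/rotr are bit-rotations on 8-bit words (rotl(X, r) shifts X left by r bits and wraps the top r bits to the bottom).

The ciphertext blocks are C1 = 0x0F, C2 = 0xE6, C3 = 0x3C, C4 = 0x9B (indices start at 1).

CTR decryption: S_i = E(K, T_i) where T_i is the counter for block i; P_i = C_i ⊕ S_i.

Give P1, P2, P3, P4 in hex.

P1 = 0xBB, P2 = 0xAA, P3 = 0x78, P4 = 0xC7

P1: T = 0x6F, S = E(K, T) = 0xB4; 0x0F ⊕ 0xB4 = 0xBB.
P2: T = 0x70, S = E(K, T) = 0x4C; 0xE6 ⊕ 0x4C = 0xAA.
P3: T = 0x71, S = E(K, T) = 0x44; 0x3C ⊕ 0x44 = 0x78.
P4: T = 0x72, S = E(K, T) = 0x5C; 0x9B ⊕ 0x5C = 0xC7.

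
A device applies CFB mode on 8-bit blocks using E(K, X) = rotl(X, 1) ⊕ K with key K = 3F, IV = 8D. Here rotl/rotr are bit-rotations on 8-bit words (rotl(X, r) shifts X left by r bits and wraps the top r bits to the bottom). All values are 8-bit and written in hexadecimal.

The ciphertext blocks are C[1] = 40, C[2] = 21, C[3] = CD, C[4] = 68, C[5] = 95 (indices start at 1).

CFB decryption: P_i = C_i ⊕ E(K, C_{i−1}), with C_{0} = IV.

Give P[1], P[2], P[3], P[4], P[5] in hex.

P[1]: E(K, 8D) = 24; 40 ⊕ 24 = 64.
P[2]: E(K, 40) = BF; 21 ⊕ BF = 9E.
P[3]: E(K, 21) = 7D; CD ⊕ 7D = B0.
P[4]: E(K, CD) = A4; 68 ⊕ A4 = CC.
P[5]: E(K, 68) = EF; 95 ⊕ EF = 7A.

P[1] = 64, P[2] = 9E, P[3] = B0, P[4] = CC, P[5] = 7A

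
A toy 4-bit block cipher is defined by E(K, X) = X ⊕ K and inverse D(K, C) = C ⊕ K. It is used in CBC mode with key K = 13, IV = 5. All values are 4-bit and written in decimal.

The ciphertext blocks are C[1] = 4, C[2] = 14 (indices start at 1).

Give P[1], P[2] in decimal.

CBC decryption: P_i = D(K, C_i) ⊕ C_{i−1}, with C_{0} = IV.
P[1]: D(K, 4) = 9; 9 ⊕ 5 = 12.
P[2]: D(K, 14) = 3; 3 ⊕ 4 = 7.

P[1] = 12, P[2] = 7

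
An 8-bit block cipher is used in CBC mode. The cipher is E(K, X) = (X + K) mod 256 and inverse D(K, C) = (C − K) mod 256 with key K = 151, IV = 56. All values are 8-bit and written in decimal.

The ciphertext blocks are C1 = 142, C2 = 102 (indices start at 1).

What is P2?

P2 = 65

CBC decryption: P_i = D(K, C_i) ⊕ C_{i−1}, with C_{0} = IV.
P2: D(K, 102) = 207; 207 ⊕ 142 = 65.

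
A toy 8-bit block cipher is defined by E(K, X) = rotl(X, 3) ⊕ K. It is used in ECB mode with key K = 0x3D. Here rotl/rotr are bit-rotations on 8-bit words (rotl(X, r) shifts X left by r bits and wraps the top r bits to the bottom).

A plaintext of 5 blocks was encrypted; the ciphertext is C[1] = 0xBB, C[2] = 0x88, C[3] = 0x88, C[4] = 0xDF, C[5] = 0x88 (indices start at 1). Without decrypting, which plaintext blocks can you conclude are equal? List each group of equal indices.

ECB encrypts each block independently with the same key, so equal ciphertext blocks imply equal plaintext blocks.
C[2] = C[3] = C[5] = 0x88, so P[2] = P[3] = P[5].

P[2] = P[3] = P[5]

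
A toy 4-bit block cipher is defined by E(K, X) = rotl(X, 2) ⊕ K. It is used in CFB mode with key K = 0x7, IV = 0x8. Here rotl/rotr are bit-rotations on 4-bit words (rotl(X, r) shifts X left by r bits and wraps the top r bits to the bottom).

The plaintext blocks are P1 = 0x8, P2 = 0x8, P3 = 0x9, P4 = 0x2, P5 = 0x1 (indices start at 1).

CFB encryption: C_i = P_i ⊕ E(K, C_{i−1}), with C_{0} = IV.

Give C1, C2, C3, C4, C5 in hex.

C1: E(K, 0x8) = 0x5; 0x8 ⊕ 0x5 = 0xD.
C2: E(K, 0xD) = 0x0; 0x8 ⊕ 0x0 = 0x8.
C3: E(K, 0x8) = 0x5; 0x9 ⊕ 0x5 = 0xC.
C4: E(K, 0xC) = 0x4; 0x2 ⊕ 0x4 = 0x6.
C5: E(K, 0x6) = 0xE; 0x1 ⊕ 0xE = 0xF.

C1 = 0xD, C2 = 0x8, C3 = 0xC, C4 = 0x6, C5 = 0xF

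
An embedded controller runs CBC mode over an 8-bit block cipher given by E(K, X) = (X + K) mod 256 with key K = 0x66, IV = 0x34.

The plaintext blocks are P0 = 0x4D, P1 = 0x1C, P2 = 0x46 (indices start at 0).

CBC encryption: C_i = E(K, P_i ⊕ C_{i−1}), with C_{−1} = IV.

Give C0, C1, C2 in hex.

C0 = 0xDF, C1 = 0x29, C2 = 0xD5

C0: P0 ⊕ 0x34 = 0x79; E(K, 0x79) = 0xDF.
C1: P1 ⊕ 0xDF = 0xC3; E(K, 0xC3) = 0x29.
C2: P2 ⊕ 0x29 = 0x6F; E(K, 0x6F) = 0xD5.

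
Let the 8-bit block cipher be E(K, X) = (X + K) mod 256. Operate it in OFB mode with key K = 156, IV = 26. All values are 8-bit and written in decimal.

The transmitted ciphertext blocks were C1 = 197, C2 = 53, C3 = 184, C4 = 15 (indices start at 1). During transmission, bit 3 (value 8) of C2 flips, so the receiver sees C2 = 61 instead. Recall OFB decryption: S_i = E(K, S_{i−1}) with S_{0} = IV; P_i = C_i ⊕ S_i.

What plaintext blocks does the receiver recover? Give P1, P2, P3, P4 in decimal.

Only C2 changed, to 61. In OFB, a change in C_i flips the same bit in P_i only; the keystream is unaffected. Decrypting the received ciphertext:
P1: S = E(K, 26) = 182; 197 ⊕ 182 = 115.
P2: S = E(K, 182) = 82; 61 ⊕ 82 = 111.
P3: S = E(K, 82) = 238; 184 ⊕ 238 = 86.
P4: S = E(K, 238) = 138; 15 ⊕ 138 = 133.
Blocks that differ from the original plaintext: P2.

P1 = 115, P2 = 111, P3 = 86, P4 = 133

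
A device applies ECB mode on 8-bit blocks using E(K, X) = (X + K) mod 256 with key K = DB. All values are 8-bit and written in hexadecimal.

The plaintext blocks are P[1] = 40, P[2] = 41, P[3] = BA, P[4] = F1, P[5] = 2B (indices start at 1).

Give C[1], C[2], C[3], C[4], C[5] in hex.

ECB encryption: C_i = E(K, P_i).
C[1]: E(K, 40) = 1B.
C[2]: E(K, 41) = 1C.
C[3]: E(K, BA) = 95.
C[4]: E(K, F1) = CC.
C[5]: E(K, 2B) = 06.

C[1] = 1B, C[2] = 1C, C[3] = 95, C[4] = CC, C[5] = 06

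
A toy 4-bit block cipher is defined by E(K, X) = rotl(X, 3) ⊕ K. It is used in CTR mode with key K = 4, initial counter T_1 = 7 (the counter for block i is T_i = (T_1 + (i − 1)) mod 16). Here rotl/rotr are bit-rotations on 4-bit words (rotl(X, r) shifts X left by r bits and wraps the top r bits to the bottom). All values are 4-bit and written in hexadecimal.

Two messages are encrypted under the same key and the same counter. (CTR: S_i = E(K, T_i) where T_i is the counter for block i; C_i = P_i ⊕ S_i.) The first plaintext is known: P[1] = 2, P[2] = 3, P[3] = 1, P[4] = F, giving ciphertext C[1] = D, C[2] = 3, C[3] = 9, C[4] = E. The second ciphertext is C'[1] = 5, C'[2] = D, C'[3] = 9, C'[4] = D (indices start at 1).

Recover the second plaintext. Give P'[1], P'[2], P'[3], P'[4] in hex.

P'[1] = A, P'[2] = D, P'[3] = 1, P'[4] = C

In CTR with a reused counter, both messages share the same keystream S_i, so C_i ⊕ C'_i = P_i ⊕ P'_i and thus P'_i = P_i ⊕ C_i ⊕ C'_i.
P'[1]: 2 ⊕ D ⊕ 5 = A.
P'[2]: 3 ⊕ 3 ⊕ D = D.
P'[3]: 1 ⊕ 9 ⊕ 9 = 1.
P'[4]: F ⊕ E ⊕ D = C.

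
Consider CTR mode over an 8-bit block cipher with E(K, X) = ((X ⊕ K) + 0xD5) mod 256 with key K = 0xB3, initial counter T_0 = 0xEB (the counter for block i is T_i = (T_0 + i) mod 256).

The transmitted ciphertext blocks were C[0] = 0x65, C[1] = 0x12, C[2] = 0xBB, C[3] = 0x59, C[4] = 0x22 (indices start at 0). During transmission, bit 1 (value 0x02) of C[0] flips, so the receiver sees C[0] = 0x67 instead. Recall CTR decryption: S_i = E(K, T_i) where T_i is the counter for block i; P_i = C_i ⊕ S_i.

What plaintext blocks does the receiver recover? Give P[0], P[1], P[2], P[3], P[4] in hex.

P[0] = 0x4A, P[1] = 0x26, P[2] = 0x88, P[3] = 0x6B, P[4] = 0x13

Only C[0] changed, to 0x67. In CTR, a change in C_i flips the same bit in P_i only; the keystream is unaffected. Decrypting the received ciphertext:
P[0]: T = 0xEB, S = E(K, T) = 0x2D; 0x67 ⊕ 0x2D = 0x4A.
P[1]: T = 0xEC, S = E(K, T) = 0x34; 0x12 ⊕ 0x34 = 0x26.
P[2]: T = 0xED, S = E(K, T) = 0x33; 0xBB ⊕ 0x33 = 0x88.
P[3]: T = 0xEE, S = E(K, T) = 0x32; 0x59 ⊕ 0x32 = 0x6B.
P[4]: T = 0xEF, S = E(K, T) = 0x31; 0x22 ⊕ 0x31 = 0x13.
Blocks that differ from the original plaintext: P[0].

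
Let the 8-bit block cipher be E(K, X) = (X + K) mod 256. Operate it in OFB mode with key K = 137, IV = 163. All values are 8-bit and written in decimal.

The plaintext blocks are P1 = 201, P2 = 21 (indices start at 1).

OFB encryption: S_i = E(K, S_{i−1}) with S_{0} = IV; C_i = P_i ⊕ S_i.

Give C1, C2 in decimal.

C1 = 229, C2 = 160

C1: S = E(K, 163) = 44; 201 ⊕ 44 = 229.
C2: S = E(K, 44) = 181; 21 ⊕ 181 = 160.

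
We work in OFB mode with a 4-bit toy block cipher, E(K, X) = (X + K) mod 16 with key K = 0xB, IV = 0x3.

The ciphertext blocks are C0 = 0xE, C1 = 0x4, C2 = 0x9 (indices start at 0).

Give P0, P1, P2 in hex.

OFB decryption: S_i = E(K, S_{i−1}) with S_{−1} = IV; P_i = C_i ⊕ S_i.
P0: S = E(K, 0x3) = 0xE; 0xE ⊕ 0xE = 0x0.
P1: S = E(K, 0xE) = 0x9; 0x4 ⊕ 0x9 = 0xD.
P2: S = E(K, 0x9) = 0x4; 0x9 ⊕ 0x4 = 0xD.

P0 = 0x0, P1 = 0xD, P2 = 0xD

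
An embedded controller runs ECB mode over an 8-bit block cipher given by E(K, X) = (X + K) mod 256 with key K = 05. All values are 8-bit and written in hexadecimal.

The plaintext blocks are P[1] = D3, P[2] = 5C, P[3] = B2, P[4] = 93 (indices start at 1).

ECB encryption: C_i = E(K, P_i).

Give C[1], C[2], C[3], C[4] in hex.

C[1]: E(K, D3) = D8.
C[2]: E(K, 5C) = 61.
C[3]: E(K, B2) = B7.
C[4]: E(K, 93) = 98.

C[1] = D8, C[2] = 61, C[3] = B7, C[4] = 98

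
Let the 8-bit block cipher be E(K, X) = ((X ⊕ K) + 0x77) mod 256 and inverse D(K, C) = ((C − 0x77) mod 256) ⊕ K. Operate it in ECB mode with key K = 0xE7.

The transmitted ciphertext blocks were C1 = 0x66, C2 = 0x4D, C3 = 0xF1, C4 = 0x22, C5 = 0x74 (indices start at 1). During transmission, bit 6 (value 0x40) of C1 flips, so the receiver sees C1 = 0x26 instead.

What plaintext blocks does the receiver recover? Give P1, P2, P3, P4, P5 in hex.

ECB decryption: P_i = D(K, C_i).
Only C1 changed, to 0x26. In ECB, a change in C_i affects only P_i. Decrypting the received ciphertext:
P1: D(K, 0x26) = 0x48.
P2: D(K, 0x4D) = 0x31.
P3: D(K, 0xF1) = 0x9D.
P4: D(K, 0x22) = 0x4C.
P5: D(K, 0x74) = 0x1A.
Blocks that differ from the original plaintext: P1.

P1 = 0x48, P2 = 0x31, P3 = 0x9D, P4 = 0x4C, P5 = 0x1A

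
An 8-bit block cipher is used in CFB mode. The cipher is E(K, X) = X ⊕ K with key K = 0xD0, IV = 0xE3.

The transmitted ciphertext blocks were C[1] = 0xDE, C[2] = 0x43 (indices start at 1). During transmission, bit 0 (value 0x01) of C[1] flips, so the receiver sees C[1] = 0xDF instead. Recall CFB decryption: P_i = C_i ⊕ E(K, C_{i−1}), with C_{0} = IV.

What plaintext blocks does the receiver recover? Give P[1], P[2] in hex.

Only C[1] changed, to 0xDF. In CFB, a change in C_i flips the same bit in P_i and garbles P_{i+1}. Decrypting the received ciphertext:
P[1]: E(K, 0xE3) = 0x33; 0xDF ⊕ 0x33 = 0xEC.
P[2]: E(K, 0xDF) = 0x0F; 0x43 ⊕ 0x0F = 0x4C.
Blocks that differ from the original plaintext: P[1], P[2].

P[1] = 0xEC, P[2] = 0x4C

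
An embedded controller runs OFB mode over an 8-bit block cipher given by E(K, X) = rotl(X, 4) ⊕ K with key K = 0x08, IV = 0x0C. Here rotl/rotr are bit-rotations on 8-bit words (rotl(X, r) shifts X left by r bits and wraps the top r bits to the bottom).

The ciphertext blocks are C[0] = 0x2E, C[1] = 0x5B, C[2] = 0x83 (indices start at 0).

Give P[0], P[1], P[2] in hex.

P[0] = 0xE6, P[1] = 0xDF, P[2] = 0xC3

OFB decryption: S_i = E(K, S_{i−1}) with S_{−1} = IV; P_i = C_i ⊕ S_i.
P[0]: S = E(K, 0x0C) = 0xC8; 0x2E ⊕ 0xC8 = 0xE6.
P[1]: S = E(K, 0xC8) = 0x84; 0x5B ⊕ 0x84 = 0xDF.
P[2]: S = E(K, 0x84) = 0x40; 0x83 ⊕ 0x40 = 0xC3.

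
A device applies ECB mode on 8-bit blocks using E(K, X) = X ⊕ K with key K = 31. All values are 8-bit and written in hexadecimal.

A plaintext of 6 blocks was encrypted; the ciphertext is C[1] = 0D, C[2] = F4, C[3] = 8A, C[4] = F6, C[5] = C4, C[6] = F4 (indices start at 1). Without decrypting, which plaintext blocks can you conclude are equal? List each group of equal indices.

ECB encrypts each block independently with the same key, so equal ciphertext blocks imply equal plaintext blocks.
C[2] = C[6] = F4, so P[2] = P[6].

P[2] = P[6]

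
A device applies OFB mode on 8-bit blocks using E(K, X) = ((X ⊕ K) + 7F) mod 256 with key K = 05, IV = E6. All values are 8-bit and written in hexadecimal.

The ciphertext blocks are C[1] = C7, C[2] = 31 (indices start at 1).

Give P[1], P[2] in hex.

OFB decryption: S_i = E(K, S_{i−1}) with S_{0} = IV; P_i = C_i ⊕ S_i.
P[1]: S = E(K, E6) = 62; C7 ⊕ 62 = A5.
P[2]: S = E(K, 62) = E6; 31 ⊕ E6 = D7.

P[1] = A5, P[2] = D7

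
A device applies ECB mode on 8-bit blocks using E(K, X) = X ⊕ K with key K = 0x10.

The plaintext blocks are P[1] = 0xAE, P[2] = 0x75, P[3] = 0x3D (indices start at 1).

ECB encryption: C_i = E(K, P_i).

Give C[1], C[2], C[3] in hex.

C[1] = 0xBE, C[2] = 0x65, C[3] = 0x2D

C[1]: E(K, 0xAE) = 0xBE.
C[2]: E(K, 0x75) = 0x65.
C[3]: E(K, 0x3D) = 0x2D.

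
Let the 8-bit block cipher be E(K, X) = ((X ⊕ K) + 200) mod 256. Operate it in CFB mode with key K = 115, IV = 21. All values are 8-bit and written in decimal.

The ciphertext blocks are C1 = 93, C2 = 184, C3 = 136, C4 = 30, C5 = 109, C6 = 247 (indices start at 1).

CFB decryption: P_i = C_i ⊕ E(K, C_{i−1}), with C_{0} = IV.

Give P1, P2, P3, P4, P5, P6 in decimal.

P1 = 115, P2 = 78, P3 = 27, P4 = 221, P5 = 88, P6 = 17

P1: E(K, 21) = 46; 93 ⊕ 46 = 115.
P2: E(K, 93) = 246; 184 ⊕ 246 = 78.
P3: E(K, 184) = 147; 136 ⊕ 147 = 27.
P4: E(K, 136) = 195; 30 ⊕ 195 = 221.
P5: E(K, 30) = 53; 109 ⊕ 53 = 88.
P6: E(K, 109) = 230; 247 ⊕ 230 = 17.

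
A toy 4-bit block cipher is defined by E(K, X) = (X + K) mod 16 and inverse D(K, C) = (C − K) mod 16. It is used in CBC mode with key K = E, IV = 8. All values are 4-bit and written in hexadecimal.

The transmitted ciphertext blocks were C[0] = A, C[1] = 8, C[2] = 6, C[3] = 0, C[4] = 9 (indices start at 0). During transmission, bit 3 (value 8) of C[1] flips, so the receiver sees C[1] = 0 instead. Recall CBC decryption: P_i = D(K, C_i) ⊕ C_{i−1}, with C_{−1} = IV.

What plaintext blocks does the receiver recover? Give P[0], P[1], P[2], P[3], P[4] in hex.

Only C[1] changed, to 0. In CBC, a change in C_i garbles P_i and flips the same bit in P_{i+1}. Decrypting the received ciphertext:
P[0]: D(K, A) = C; C ⊕ 8 = 4.
P[1]: D(K, 0) = 2; 2 ⊕ A = 8.
P[2]: D(K, 6) = 8; 8 ⊕ 0 = 8.
P[3]: D(K, 0) = 2; 2 ⊕ 6 = 4.
P[4]: D(K, 9) = B; B ⊕ 0 = B.
Blocks that differ from the original plaintext: P[1], P[2].

P[0] = 4, P[1] = 8, P[2] = 8, P[3] = 4, P[4] = B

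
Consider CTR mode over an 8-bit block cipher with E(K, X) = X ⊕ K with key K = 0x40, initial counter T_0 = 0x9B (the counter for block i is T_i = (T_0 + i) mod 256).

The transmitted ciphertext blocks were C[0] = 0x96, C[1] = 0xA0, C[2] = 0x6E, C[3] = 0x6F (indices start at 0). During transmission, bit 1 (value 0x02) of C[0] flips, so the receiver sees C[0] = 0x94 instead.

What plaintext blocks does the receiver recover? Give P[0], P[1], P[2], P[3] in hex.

CTR decryption: S_i = E(K, T_i) where T_i is the counter for block i; P_i = C_i ⊕ S_i.
Only C[0] changed, to 0x94. In CTR, a change in C_i flips the same bit in P_i only; the keystream is unaffected. Decrypting the received ciphertext:
P[0]: T = 0x9B, S = E(K, T) = 0xDB; 0x94 ⊕ 0xDB = 0x4F.
P[1]: T = 0x9C, S = E(K, T) = 0xDC; 0xA0 ⊕ 0xDC = 0x7C.
P[2]: T = 0x9D, S = E(K, T) = 0xDD; 0x6E ⊕ 0xDD = 0xB3.
P[3]: T = 0x9E, S = E(K, T) = 0xDE; 0x6F ⊕ 0xDE = 0xB1.
Blocks that differ from the original plaintext: P[0].

P[0] = 0x4F, P[1] = 0x7C, P[2] = 0xB3, P[3] = 0xB1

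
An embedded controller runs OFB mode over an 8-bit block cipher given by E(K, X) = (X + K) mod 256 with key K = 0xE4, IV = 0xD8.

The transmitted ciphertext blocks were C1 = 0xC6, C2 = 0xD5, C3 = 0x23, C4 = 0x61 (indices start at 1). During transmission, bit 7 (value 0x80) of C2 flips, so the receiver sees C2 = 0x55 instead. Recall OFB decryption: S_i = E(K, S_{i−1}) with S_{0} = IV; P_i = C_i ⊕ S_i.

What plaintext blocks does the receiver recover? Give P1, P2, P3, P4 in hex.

P1 = 0x7A, P2 = 0xF5, P3 = 0xA7, P4 = 0x09

Only C2 changed, to 0x55. In OFB, a change in C_i flips the same bit in P_i only; the keystream is unaffected. Decrypting the received ciphertext:
P1: S = E(K, 0xD8) = 0xBC; 0xC6 ⊕ 0xBC = 0x7A.
P2: S = E(K, 0xBC) = 0xA0; 0x55 ⊕ 0xA0 = 0xF5.
P3: S = E(K, 0xA0) = 0x84; 0x23 ⊕ 0x84 = 0xA7.
P4: S = E(K, 0x84) = 0x68; 0x61 ⊕ 0x68 = 0x09.
Blocks that differ from the original plaintext: P2.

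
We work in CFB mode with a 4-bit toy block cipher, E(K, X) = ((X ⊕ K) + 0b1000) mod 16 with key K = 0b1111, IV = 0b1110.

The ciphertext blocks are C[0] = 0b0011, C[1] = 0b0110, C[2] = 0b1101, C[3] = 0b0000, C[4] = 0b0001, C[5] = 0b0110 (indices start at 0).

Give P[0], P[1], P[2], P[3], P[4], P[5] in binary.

CFB decryption: P_i = C_i ⊕ E(K, C_{i−1}), with C_{−1} = IV.
P[0]: E(K, 0b1110) = 0b1001; 0b0011 ⊕ 0b1001 = 0b1010.
P[1]: E(K, 0b0011) = 0b0100; 0b0110 ⊕ 0b0100 = 0b0010.
P[2]: E(K, 0b0110) = 0b0001; 0b1101 ⊕ 0b0001 = 0b1100.
P[3]: E(K, 0b1101) = 0b1010; 0b0000 ⊕ 0b1010 = 0b1010.
P[4]: E(K, 0b0000) = 0b0111; 0b0001 ⊕ 0b0111 = 0b0110.
P[5]: E(K, 0b0001) = 0b0110; 0b0110 ⊕ 0b0110 = 0b0000.

P[0] = 0b1010, P[1] = 0b0010, P[2] = 0b1100, P[3] = 0b1010, P[4] = 0b0110, P[5] = 0b0000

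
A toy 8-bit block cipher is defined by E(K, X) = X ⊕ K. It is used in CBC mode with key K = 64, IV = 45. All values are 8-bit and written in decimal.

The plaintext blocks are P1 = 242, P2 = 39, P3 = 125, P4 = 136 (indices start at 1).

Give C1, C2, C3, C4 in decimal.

CBC encryption: C_i = E(K, P_i ⊕ C_{i−1}), with C_{0} = IV.
C1: P1 ⊕ 45 = 223; E(K, 223) = 159.
C2: P2 ⊕ 159 = 184; E(K, 184) = 248.
C3: P3 ⊕ 248 = 133; E(K, 133) = 197.
C4: P4 ⊕ 197 = 77; E(K, 77) = 13.

C1 = 159, C2 = 248, C3 = 197, C4 = 13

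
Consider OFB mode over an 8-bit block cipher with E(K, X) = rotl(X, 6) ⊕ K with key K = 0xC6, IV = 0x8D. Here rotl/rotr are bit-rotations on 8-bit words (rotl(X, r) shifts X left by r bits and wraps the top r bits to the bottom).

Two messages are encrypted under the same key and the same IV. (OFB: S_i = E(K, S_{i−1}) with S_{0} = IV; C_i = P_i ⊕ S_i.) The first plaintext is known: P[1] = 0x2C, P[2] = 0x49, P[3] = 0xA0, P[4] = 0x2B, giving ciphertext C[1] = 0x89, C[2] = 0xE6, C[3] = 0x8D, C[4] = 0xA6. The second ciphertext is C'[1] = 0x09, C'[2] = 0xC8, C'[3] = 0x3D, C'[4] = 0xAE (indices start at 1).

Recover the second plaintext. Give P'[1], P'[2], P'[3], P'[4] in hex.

In OFB with a reused IV, both messages share the same keystream S_i, so C_i ⊕ C'_i = P_i ⊕ P'_i and thus P'_i = P_i ⊕ C_i ⊕ C'_i.
P'[1]: 0x2C ⊕ 0x89 ⊕ 0x09 = 0xAC.
P'[2]: 0x49 ⊕ 0xE6 ⊕ 0xC8 = 0x67.
P'[3]: 0xA0 ⊕ 0x8D ⊕ 0x3D = 0x10.
P'[4]: 0x2B ⊕ 0xA6 ⊕ 0xAE = 0x23.

P'[1] = 0xAC, P'[2] = 0x67, P'[3] = 0x10, P'[4] = 0x23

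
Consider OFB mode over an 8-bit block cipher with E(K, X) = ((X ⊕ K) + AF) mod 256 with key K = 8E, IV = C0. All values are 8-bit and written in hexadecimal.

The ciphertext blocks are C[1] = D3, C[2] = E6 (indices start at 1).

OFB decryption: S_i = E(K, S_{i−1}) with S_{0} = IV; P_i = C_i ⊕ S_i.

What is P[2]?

P[1]: S = E(K, C0) = FD; D3 ⊕ FD = 2E.
P[2]: S = E(K, FD) = 22; E6 ⊕ 22 = C4.

P[2] = C4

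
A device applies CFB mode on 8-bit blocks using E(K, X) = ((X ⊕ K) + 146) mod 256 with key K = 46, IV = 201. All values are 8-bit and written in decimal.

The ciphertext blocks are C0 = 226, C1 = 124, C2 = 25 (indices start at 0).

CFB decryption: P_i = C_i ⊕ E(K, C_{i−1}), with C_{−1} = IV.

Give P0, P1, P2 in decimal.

P0: E(K, 201) = 121; 226 ⊕ 121 = 155.
P1: E(K, 226) = 94; 124 ⊕ 94 = 34.
P2: E(K, 124) = 228; 25 ⊕ 228 = 253.

P0 = 155, P1 = 34, P2 = 253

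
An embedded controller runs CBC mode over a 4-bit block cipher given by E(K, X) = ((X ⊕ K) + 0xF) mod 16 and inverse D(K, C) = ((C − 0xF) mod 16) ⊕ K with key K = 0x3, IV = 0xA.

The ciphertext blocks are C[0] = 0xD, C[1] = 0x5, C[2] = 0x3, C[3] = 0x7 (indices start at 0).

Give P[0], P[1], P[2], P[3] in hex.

CBC decryption: P_i = D(K, C_i) ⊕ C_{i−1}, with C_{−1} = IV.
P[0]: D(K, 0xD) = 0xD; 0xD ⊕ 0xA = 0x7.
P[1]: D(K, 0x5) = 0x5; 0x5 ⊕ 0xD = 0x8.
P[2]: D(K, 0x3) = 0x7; 0x7 ⊕ 0x5 = 0x2.
P[3]: D(K, 0x7) = 0xB; 0xB ⊕ 0x3 = 0x8.

P[0] = 0x7, P[1] = 0x8, P[2] = 0x2, P[3] = 0x8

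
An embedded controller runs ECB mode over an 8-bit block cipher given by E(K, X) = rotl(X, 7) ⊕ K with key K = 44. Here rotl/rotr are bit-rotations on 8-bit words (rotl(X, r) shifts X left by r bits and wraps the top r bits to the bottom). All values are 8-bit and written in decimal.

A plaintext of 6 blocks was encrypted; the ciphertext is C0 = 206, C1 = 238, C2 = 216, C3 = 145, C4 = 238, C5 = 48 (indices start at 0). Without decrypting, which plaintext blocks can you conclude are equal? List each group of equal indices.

P1 = P4

ECB encrypts each block independently with the same key, so equal ciphertext blocks imply equal plaintext blocks.
C1 = C4 = 238, so P1 = P4.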